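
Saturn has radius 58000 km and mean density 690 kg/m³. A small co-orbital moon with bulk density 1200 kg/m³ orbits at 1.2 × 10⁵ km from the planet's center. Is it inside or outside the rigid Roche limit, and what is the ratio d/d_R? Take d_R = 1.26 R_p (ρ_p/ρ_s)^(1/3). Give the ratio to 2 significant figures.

outside; d/d_R ≈ 2.0

d_R = 1.26 × (58000 km) × (690/1200)^(1/3) = 60770 km
d/d_R = (1.2 × 10⁵) / (60770) = 2.0
Since d/d_R > 1, the body is outside the Roche limit.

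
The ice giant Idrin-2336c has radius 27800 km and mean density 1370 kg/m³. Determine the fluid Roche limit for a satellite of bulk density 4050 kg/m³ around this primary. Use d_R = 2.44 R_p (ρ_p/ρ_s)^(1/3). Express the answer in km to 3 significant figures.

d_R = 2.44 × 27800 km × (1370/4050)^(1/3)
    = 47300 km

47300 km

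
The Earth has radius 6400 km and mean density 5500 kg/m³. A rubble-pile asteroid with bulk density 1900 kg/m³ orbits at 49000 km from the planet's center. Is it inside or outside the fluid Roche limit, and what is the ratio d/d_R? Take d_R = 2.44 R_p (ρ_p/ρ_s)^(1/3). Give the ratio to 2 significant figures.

outside; d/d_R ≈ 2.2

d_R = 2.44 × (6400 km) × (5500/1900)^(1/3) = 22260 km
d/d_R = (49000) / (22260) = 2.2
Since d/d_R > 1, the body is outside the Roche limit.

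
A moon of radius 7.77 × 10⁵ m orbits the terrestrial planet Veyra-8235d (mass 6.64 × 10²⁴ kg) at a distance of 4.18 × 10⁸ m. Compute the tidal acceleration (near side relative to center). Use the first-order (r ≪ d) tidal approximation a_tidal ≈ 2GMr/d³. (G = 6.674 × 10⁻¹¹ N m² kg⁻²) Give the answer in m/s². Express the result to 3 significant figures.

9.43 × 10⁻⁶ m/s²

The tidal stretch is the gradient of GM/d² times the body's extent r, hence the 1/d³ dependence.
Δg = 2GMr/d³
   = 2 × (6.674 × 10⁻¹¹) × (6.64 × 10²⁴) × (7.77 × 10⁵) / (4.18 × 10⁸)³
   = 9.43 × 10⁻⁶ m/s²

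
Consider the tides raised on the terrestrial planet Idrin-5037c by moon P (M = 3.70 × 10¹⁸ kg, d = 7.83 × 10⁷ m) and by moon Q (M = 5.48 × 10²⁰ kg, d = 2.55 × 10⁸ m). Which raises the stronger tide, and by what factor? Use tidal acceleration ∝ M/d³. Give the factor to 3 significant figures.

Moon Q, by a factor of ≈ 4.29

Compare M/d³ for the two perturbers:
Moon P: (3.70 × 10¹⁸) / (7.83 × 10⁷)³ = 7.708 × 10⁻⁶
Moon Q: (5.48 × 10²⁰) / (2.55 × 10⁸)³ = 3.305 × 10⁻⁵
Ratio (larger/smaller) = 4.29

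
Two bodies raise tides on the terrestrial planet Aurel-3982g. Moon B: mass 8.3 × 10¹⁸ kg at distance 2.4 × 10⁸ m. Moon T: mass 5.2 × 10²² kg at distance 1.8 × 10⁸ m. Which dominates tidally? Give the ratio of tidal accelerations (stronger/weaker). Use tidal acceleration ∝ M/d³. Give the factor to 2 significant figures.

Tidal stretch scales as M/d³; compute that for each body.
Moon B: (8.3 × 10¹⁸) / (2.4 × 10⁸)³ = 6.004 × 10⁻⁷
Moon T: (5.2 × 10²²) / (1.8 × 10⁸)³ = 8.916 × 10⁻³
Ratio (larger/smaller) = 15000

Moon T, by a factor of ≈ 15000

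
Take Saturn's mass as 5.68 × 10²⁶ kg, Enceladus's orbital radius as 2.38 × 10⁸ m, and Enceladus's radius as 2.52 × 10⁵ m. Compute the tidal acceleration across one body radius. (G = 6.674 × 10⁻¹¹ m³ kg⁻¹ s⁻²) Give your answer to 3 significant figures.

1.42 × 10⁻³ m/s²

Δg = 2GMr/d³
   = 2 × (6.674 × 10⁻¹¹) × (5.68 × 10²⁶) × (2.52 × 10⁵) / (2.38 × 10⁸)³
   = 1.42 × 10⁻³ m/s²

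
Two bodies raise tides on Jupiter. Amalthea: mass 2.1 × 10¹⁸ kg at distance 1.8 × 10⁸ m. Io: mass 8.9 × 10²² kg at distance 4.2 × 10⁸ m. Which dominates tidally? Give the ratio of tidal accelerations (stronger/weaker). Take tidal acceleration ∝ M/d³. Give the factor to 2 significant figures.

Io, by a factor of ≈ 3300

Compare M/d³ for the two perturbers:
Amalthea: (2.1 × 10¹⁸) / (1.8 × 10⁸)³ = 3.601 × 10⁻⁷
Io: (8.9 × 10²²) / (4.2 × 10⁸)³ = 1.201 × 10⁻³
Ratio (larger/smaller) = 3300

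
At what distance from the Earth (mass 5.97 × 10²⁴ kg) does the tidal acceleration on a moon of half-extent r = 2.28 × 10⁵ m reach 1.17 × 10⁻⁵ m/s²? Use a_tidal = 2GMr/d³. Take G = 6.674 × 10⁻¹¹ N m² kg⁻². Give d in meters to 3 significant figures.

2GMr/d³ = a_tidal  ⇒  d = (2GMr / a_tidal)^(1/3)
d = (2 × 6.674×10⁻¹¹ × (5.97 × 10²⁴) × (2.28 × 10⁵) / (1.17 × 10⁻⁵))^(1/3)
  = 2.49 × 10⁸ m

2.49 × 10⁸ m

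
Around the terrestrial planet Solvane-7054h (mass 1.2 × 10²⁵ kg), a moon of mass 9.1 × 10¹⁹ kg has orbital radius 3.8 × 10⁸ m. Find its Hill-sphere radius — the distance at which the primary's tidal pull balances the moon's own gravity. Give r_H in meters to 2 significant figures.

r_H ≈ a (m/3M)^(1/3)
    = (3.8 × 10⁸) × (9.1 × 10¹⁹ / (3 × 1.2 × 10²⁵))^(1/3)
    = 5.2 × 10⁶ m

5.2 × 10⁶ m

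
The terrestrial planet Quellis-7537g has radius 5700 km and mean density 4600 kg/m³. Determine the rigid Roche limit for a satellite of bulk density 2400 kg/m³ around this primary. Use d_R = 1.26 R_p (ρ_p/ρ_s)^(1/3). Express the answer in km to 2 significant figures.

d_R = 1.26 × 5700 km × (4600/2400)^(1/3)
    = 8900 km

8900 km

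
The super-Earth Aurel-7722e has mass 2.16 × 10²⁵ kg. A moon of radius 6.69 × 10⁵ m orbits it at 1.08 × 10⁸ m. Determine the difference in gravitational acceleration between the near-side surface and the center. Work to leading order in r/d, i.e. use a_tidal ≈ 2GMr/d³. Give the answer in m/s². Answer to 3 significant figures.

1.53 × 10⁻³ m/s²

Δg = 2GMr/d³
   = 2 × (6.674 × 10⁻¹¹) × (2.16 × 10²⁵) × (6.69 × 10⁵) / (1.08 × 10⁸)³
   = 1.53 × 10⁻³ m/s²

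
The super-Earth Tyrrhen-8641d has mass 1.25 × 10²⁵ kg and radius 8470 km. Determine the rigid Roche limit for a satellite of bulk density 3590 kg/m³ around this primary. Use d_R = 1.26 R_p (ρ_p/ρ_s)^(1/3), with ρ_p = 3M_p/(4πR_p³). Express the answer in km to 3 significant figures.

ρ_p = 3M_p/(4πR_p³) = 3 × (1.25 × 10²⁵) / (4π × (8.47 × 10⁶ m)³) = 4910 kg/m³
d_R = 1.26 × 8470 km × (4910/3590)^(1/3)
    = 11800 km

11800 km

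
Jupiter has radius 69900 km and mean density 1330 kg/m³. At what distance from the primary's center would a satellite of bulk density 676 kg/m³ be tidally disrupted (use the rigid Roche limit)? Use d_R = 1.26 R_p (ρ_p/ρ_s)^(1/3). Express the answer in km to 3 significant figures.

d_R = 1.26 × 69900 km × (1330/676)^(1/3)
    = 1.10 × 10⁵ km

1.10 × 10⁵ km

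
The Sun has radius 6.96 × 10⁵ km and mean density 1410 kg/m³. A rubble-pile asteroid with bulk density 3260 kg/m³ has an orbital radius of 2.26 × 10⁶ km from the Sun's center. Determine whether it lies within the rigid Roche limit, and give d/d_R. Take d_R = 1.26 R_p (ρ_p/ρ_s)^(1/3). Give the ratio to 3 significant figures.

d_R = 1.26 × (6.96 × 10⁵ km) × (1410/3260)^(1/3) = 6.632 × 10⁵ km
d/d_R = (2.26 × 10⁶) / (6.632 × 10⁵) = 3.41
Since d/d_R > 1, the body is outside the Roche limit.

outside; d/d_R ≈ 3.41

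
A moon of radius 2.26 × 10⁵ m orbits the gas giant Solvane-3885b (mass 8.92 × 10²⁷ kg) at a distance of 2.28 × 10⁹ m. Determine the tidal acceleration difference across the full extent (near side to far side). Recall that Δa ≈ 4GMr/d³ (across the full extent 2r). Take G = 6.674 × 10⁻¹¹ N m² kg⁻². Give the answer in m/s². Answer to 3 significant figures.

4.54 × 10⁻⁵ m/s²

Differencing GM/(d−r)² and GM/(d+r)² to first order in r/d gives 4GMr/d³.
Δg = 4GMr/d³
   = 4 × (6.674 × 10⁻¹¹) × (8.92 × 10²⁷) × (2.26 × 10⁵) / (2.28 × 10⁹)³
   = 4.54 × 10⁻⁵ m/s²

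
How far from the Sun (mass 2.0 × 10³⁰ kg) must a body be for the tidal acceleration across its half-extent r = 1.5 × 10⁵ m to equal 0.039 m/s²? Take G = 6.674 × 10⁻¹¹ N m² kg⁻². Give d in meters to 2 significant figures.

2GMr/d³ = a_tidal  ⇒  d = (2GMr / a_tidal)^(1/3)
d = (2 × 6.674×10⁻¹¹ × (2.0 × 10³⁰) × (1.5 × 10⁵) / (0.039))^(1/3)
  = 1.0 × 10⁹ m

1.0 × 10⁹ m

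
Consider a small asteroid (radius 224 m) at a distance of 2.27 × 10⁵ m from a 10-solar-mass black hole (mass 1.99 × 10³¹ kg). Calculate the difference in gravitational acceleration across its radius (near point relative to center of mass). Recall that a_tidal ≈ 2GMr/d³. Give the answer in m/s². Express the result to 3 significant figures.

5.09 × 10⁷ m/s²

Δa = 2GMr/d³
   = 2 × (6.674 × 10⁻¹¹) × (1.99 × 10³¹) × (224) / (2.27 × 10⁵)³
   = 5.09 × 10⁷ m/s²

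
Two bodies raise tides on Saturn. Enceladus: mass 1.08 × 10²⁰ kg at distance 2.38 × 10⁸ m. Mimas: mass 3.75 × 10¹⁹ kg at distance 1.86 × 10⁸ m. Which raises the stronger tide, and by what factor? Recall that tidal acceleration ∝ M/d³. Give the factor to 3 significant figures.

Enceladus, by a factor of ≈ 1.37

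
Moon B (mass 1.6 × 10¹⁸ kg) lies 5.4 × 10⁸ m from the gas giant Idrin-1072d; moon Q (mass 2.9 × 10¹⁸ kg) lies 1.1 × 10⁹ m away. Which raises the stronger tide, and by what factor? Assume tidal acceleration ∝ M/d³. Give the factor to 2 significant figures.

Moon B, by a factor of ≈ 4.7

The tide-raising term goes as M/d³ (the gradient of a 1/d² field).
Moon B: (1.6 × 10¹⁸) / (5.4 × 10⁸)³ = 1.016 × 10⁻⁸
Moon Q: (2.9 × 10¹⁸) / (1.1 × 10⁹)³ = 2.179 × 10⁻⁹
Ratio (larger/smaller) = 4.7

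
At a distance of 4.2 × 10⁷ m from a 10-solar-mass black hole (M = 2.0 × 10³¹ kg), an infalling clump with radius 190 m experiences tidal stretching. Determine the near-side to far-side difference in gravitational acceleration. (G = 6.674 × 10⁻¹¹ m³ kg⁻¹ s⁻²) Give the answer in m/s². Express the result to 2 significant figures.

1.4 × 10¹ m/s²

Differencing GM/(d−r)² and GM/(d+r)² to first order in r/d gives 4GMr/d³.
Δa = 4GMr/d³
   = 4 × (6.674 × 10⁻¹¹) × (2.0 × 10³¹) × (190) / (4.2 × 10⁷)³
   = 1.4 × 10¹ m/s²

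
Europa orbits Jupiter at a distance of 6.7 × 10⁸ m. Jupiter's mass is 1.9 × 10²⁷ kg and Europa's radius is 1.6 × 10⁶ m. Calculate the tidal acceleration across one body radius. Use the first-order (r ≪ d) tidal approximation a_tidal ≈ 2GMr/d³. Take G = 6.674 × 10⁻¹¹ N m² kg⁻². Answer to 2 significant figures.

1.3 × 10⁻³ m/s²

Δg = 2GMr/d³
   = 2 × (6.674 × 10⁻¹¹) × (1.9 × 10²⁷) × (1.6 × 10⁶) / (6.7 × 10⁸)³
   = 1.3 × 10⁻³ m/s²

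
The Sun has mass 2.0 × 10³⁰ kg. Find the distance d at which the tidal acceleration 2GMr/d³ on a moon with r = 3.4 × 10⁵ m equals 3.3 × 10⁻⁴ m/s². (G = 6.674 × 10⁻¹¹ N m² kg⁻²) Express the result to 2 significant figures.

6.5 × 10⁹ m

2GMr/d³ = a_tidal  ⇒  d = (2GMr / a_tidal)^(1/3)
d = (2 × 6.674×10⁻¹¹ × (2.0 × 10³⁰) × (3.4 × 10⁵) / (3.3 × 10⁻⁴))^(1/3)
  = 6.5 × 10⁹ m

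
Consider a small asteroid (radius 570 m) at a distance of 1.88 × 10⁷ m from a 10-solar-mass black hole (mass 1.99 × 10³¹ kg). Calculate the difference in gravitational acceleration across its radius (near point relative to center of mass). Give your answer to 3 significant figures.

2.28 × 10² m/s²

Differencing GM/(d−r)² and GM/d² to first order in r/d gives 2GMr/d³.
a_tidal = 2GMr/d³
        = 2 × (6.674 × 10⁻¹¹) × (1.99 × 10³¹) × (570) / (1.88 × 10⁷)³
        = 2.28 × 10² m/s²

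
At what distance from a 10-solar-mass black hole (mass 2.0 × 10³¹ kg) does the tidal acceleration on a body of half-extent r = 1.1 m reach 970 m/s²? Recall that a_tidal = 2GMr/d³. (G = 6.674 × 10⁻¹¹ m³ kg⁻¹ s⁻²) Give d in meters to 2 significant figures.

1.4 × 10⁶ m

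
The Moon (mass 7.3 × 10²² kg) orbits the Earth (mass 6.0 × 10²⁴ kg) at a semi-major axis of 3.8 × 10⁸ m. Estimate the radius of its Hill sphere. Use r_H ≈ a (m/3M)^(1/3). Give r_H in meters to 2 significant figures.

6.1 × 10⁷ m

r_H ≈ a (m/3M)^(1/3)
    = (3.8 × 10⁸) × (7.3 × 10²² / (3 × 6.0 × 10²⁴))^(1/3)
    = 6.1 × 10⁷ m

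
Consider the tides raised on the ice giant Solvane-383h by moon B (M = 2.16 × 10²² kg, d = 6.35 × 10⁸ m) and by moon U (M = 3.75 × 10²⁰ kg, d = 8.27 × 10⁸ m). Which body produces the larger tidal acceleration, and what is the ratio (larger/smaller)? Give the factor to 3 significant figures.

Moon B, by a factor of ≈ 127

The tide-raising term goes as M/d³ (the gradient of a 1/d² field).
Moon B: (2.16 × 10²²) / (6.35 × 10⁸)³ = 8.436 × 10⁻⁵
Moon U: (3.75 × 10²⁰) / (8.27 × 10⁸)³ = 6.630 × 10⁻⁷
Ratio (larger/smaller) = 127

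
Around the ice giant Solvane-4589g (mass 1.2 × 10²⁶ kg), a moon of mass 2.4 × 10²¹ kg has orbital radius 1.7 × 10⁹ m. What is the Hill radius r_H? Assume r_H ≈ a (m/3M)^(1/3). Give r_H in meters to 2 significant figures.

3.2 × 10⁷ m

r_H ≈ a (m/3M)^(1/3)
    = (1.7 × 10⁹) × (2.4 × 10²¹ / (3 × 1.2 × 10²⁶))^(1/3)
    = 3.2 × 10⁷ m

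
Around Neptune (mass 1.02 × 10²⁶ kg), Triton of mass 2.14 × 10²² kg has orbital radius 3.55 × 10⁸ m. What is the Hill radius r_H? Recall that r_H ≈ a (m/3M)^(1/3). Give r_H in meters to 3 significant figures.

r_H ≈ a (m/3M)^(1/3)
    = (3.55 × 10⁸) × (2.14 × 10²² / (3 × 1.02 × 10²⁶))^(1/3)
    = 1.46 × 10⁷ m

1.46 × 10⁷ m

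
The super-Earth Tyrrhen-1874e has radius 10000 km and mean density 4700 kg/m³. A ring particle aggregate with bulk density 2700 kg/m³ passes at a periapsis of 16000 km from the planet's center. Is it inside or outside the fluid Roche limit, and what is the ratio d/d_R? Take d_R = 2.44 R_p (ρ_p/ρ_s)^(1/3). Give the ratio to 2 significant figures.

d_R = 2.44 × (10000 km) × (4700/2700)^(1/3) = 29350 km
d/d_R = (16000) / (29350) = 0.55
Since d/d_R < 1, the body is inside the Roche limit.

inside; d/d_R ≈ 0.55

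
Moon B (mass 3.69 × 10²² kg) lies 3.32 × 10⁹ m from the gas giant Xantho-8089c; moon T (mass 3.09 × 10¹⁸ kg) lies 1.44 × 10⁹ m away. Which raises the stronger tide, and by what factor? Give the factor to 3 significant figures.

Compare M/d³ for the two perturbers:
Moon B: (3.69 × 10²²) / (3.32 × 10⁹)³ = 1.008 × 10⁻⁶
Moon T: (3.09 × 10¹⁸) / (1.44 × 10⁹)³ = 1.035 × 10⁻⁹
Ratio (larger/smaller) = 974

Moon B, by a factor of ≈ 974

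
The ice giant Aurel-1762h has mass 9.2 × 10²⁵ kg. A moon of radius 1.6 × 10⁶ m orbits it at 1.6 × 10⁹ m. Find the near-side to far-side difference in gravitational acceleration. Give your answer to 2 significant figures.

9.6 × 10⁻⁶ m/s²

Δg = 4GMr/d³
   = 4 × (6.674 × 10⁻¹¹) × (9.2 × 10²⁵) × (1.6 × 10⁶) / (1.6 × 10⁹)³
   = 9.6 × 10⁻⁶ m/s²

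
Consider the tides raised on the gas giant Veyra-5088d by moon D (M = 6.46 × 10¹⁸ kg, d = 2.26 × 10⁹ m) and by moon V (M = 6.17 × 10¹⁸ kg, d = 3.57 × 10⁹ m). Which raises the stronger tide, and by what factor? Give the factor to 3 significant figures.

Tidal acceleration ∝ M/d³, so compare M/d³ for each.
Moon D: (6.46 × 10¹⁸) / (2.26 × 10⁹)³ = 5.596 × 10⁻¹⁰
Moon V: (6.17 × 10¹⁸) / (3.57 × 10⁹)³ = 1.356 × 10⁻¹⁰
Ratio (larger/smaller) = 4.13

Moon D, by a factor of ≈ 4.13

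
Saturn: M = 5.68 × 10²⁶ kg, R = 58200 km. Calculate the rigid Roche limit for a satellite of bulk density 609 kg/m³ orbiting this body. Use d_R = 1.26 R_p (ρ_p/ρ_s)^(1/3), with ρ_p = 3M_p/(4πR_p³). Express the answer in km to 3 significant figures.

ρ_p = 3M_p/(4πR_p³) = 3 × (5.68 × 10²⁶) / (4π × (5.82 × 10⁷ m)³) = 688 kg/m³
d_R = 1.26 × 58200 km × (688/609)^(1/3)
    = 76400 km

76400 km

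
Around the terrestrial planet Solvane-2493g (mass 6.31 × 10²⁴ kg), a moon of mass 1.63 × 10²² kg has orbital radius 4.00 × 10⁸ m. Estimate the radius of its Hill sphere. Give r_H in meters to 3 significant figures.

3.81 × 10⁷ m

r_H ≈ a (m/3M)^(1/3)
    = (4.00 × 10⁸) × (1.63 × 10²² / (3 × 6.31 × 10²⁴))^(1/3)
    = 3.81 × 10⁷ m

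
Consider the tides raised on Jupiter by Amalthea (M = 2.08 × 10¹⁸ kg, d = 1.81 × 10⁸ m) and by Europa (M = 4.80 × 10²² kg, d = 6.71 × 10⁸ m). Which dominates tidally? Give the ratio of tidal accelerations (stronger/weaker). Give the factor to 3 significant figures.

Europa, by a factor of ≈ 453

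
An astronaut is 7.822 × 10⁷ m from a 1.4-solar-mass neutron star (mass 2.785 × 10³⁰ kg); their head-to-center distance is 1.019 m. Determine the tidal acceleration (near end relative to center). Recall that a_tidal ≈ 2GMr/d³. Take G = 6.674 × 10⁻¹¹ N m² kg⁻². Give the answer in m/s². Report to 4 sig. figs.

7.915 × 10⁻⁴ m/s²

Since r ≪ d, expand the inverse-square field across one radius to get the leading 2GMr/d³ term.
a_tidal = 2GMr/d³
        = 2 × (6.674 × 10⁻¹¹) × (2.785 × 10³⁰) × (1.019) / (7.822 × 10⁷)³
        = 7.915 × 10⁻⁴ m/s²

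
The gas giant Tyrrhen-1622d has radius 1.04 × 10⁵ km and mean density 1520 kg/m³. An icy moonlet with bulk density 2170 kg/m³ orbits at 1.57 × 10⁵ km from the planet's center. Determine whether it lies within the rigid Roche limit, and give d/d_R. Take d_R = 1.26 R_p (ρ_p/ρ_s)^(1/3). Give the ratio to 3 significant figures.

outside; d/d_R ≈ 1.35

d_R = 1.26 × (1.04 × 10⁵ km) × (1520/2170)^(1/3) = 1.164 × 10⁵ km
d/d_R = (1.57 × 10⁵) / (1.164 × 10⁵) = 1.35
Since d/d_R > 1, the body is outside the Roche limit.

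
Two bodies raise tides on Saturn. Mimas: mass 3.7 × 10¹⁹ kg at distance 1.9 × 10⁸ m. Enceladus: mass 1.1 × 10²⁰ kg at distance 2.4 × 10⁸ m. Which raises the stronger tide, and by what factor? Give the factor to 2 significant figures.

Enceladus, by a factor of ≈ 1.5

Tidal acceleration ∝ M/d³, so compare M/d³ for each.
Mimas: (3.7 × 10¹⁹) / (1.9 × 10⁸)³ = 5.394 × 10⁻⁶
Enceladus: (1.1 × 10²⁰) / (2.4 × 10⁸)³ = 7.957 × 10⁻⁶
Ratio (larger/smaller) = 1.5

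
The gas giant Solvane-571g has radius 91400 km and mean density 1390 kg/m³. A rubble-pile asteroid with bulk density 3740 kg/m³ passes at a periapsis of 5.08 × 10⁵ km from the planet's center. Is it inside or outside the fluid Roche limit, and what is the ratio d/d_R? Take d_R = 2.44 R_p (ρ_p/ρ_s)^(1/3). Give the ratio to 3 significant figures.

outside; d/d_R ≈ 3.17

d_R = 2.44 × (91400 km) × (1390/3740)^(1/3) = 1.603 × 10⁵ km
d/d_R = (5.08 × 10⁵) / (1.603 × 10⁵) = 3.17
Since d/d_R > 1, the body is outside the Roche limit.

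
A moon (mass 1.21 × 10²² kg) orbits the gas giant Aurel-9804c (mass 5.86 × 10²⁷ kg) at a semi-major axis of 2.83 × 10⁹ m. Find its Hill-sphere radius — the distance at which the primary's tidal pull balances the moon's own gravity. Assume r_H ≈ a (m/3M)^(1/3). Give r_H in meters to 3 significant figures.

2.50 × 10⁷ m

r_H ≈ a (m/3M)^(1/3)
    = (2.83 × 10⁹) × (1.21 × 10²² / (3 × 5.86 × 10²⁷))^(1/3)
    = 2.50 × 10⁷ m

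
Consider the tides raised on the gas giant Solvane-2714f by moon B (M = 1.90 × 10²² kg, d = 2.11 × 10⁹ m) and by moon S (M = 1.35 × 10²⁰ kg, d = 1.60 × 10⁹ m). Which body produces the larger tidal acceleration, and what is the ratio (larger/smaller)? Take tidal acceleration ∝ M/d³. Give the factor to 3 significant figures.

Moon B, by a factor of ≈ 61.4

The tide-raising term goes as M/d³ (the gradient of a 1/d² field).
Moon B: (1.90 × 10²²) / (2.11 × 10⁹)³ = 2.023 × 10⁻⁶
Moon S: (1.35 × 10²⁰) / (1.60 × 10⁹)³ = 3.296 × 10⁻⁸
Ratio (larger/smaller) = 61.4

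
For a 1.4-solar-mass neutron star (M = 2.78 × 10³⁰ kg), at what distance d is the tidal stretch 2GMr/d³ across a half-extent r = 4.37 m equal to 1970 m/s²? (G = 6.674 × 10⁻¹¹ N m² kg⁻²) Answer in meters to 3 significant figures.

9.37 × 10⁵ m

2GMr/d³ = a_tidal  ⇒  d = (2GMr / a_tidal)^(1/3)
d = (2 × 6.674×10⁻¹¹ × (2.78 × 10³⁰) × (4.37) / (1970))^(1/3)
  = 9.37 × 10⁵ m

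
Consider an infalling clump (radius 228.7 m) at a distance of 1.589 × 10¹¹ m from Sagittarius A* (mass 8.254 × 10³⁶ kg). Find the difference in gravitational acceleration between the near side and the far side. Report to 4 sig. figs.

1.256 × 10⁻⁴ m/s²

Δa = 4GMr/d³
   = 4 × (6.674 × 10⁻¹¹) × (8.254 × 10³⁶) × (228.7) / (1.589 × 10¹¹)³
   = 1.256 × 10⁻⁴ m/s²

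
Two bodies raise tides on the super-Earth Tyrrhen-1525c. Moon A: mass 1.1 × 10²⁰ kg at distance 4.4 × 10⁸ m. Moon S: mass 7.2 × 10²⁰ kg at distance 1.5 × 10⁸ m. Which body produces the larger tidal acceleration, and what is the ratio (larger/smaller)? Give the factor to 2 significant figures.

Tidal acceleration ∝ M/d³, so compare M/d³ for each.
Moon A: (1.1 × 10²⁰) / (4.4 × 10⁸)³ = 1.291 × 10⁻⁶
Moon S: (7.2 × 10²⁰) / (1.5 × 10⁸)³ = 2.133 × 10⁻⁴
Ratio (larger/smaller) = 170

Moon S, by a factor of ≈ 170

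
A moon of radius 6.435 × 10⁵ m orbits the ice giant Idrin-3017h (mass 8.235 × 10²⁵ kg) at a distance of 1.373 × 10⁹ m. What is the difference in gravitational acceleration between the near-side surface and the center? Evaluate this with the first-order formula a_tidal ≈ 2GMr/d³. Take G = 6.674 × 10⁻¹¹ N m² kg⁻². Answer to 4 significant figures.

2.733 × 10⁻⁶ m/s²

a_tidal = 2GMr/d³
        = 2 × (6.674 × 10⁻¹¹) × (8.235 × 10²⁵) × (6.435 × 10⁵) / (1.373 × 10⁹)³
        = 2.733 × 10⁻⁶ m/s²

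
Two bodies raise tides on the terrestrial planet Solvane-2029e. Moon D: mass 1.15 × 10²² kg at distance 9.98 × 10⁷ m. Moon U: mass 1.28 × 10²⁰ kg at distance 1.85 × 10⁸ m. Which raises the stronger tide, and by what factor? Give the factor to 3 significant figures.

Moon D, by a factor of ≈ 572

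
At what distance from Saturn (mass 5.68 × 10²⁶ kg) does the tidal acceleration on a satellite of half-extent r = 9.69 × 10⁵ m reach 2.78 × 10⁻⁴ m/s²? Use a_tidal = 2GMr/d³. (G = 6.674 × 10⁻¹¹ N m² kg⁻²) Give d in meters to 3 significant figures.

6.42 × 10⁸ m

2GMr/d³ = a_tidal  ⇒  d = (2GMr / a_tidal)^(1/3)
d = (2 × 6.674×10⁻¹¹ × (5.68 × 10²⁶) × (9.69 × 10⁵) / (2.78 × 10⁻⁴))^(1/3)
  = 6.42 × 10⁸ m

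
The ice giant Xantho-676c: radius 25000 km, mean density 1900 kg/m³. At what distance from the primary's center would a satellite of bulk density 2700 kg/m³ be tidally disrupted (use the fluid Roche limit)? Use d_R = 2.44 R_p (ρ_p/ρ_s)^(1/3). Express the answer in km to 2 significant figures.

54000 km

d_R = 2.44 × 25000 km × (1900/2700)^(1/3)
    = 54000 km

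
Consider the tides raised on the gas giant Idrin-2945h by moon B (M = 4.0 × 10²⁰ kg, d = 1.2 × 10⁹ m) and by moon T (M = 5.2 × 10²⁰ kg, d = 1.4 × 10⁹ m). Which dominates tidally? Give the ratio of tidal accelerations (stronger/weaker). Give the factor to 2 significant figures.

Moon B, by a factor of ≈ 1.2

Tidal acceleration ∝ M/d³, so compare M/d³ for each.
Moon B: (4.0 × 10²⁰) / (1.2 × 10⁹)³ = 2.315 × 10⁻⁷
Moon T: (5.2 × 10²⁰) / (1.4 × 10⁹)³ = 1.895 × 10⁻⁷
Ratio (larger/smaller) = 1.2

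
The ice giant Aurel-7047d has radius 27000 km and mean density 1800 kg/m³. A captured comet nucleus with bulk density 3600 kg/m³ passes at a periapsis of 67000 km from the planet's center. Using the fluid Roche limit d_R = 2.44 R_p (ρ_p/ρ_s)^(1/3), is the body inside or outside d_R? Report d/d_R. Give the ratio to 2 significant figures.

outside; d/d_R ≈ 1.3

d_R = 2.44 × (27000 km) × (1800/3600)^(1/3) = 52290 km
d/d_R = (67000) / (52290) = 1.3
Since d/d_R > 1, the body is outside the Roche limit.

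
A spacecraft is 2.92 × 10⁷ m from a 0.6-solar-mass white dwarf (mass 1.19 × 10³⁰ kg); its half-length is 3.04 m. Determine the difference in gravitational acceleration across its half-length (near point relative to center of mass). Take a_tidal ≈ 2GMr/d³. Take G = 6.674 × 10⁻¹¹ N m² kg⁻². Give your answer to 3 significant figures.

1.94 × 10⁻² m/s²

Since r ≪ d, expand the inverse-square field across one radius to get the leading 2GMr/d³ term.
a_tidal = 2GMr/d³
        = 2 × (6.674 × 10⁻¹¹) × (1.19 × 10³⁰) × (3.04) / (2.92 × 10⁷)³
        = 1.94 × 10⁻² m/s²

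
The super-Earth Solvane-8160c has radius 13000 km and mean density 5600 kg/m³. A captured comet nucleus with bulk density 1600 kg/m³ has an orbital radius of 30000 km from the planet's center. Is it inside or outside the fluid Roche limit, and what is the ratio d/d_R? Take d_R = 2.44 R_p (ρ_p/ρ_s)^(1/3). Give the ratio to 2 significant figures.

inside; d/d_R ≈ 0.62

d_R = 2.44 × (13000 km) × (5600/1600)^(1/3) = 48160 km
d/d_R = (30000) / (48160) = 0.62
Since d/d_R < 1, the body is inside the Roche limit.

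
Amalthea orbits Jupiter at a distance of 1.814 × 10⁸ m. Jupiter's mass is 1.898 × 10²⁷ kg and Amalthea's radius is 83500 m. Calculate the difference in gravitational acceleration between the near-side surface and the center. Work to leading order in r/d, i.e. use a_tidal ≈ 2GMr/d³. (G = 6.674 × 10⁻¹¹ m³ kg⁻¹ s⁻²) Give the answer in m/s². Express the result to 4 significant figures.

3.544 × 10⁻³ m/s²

Δa = 2GMr/d³
   = 2 × (6.674 × 10⁻¹¹) × (1.898 × 10²⁷) × (83500) / (1.814 × 10⁸)³
   = 3.544 × 10⁻³ m/s²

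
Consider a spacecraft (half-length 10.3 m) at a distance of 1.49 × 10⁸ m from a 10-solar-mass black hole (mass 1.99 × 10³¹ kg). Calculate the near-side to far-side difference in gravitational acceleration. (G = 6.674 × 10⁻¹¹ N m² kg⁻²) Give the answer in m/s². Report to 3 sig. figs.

Δg = 4GMr/d³
   = 4 × (6.674 × 10⁻¹¹) × (1.99 × 10³¹) × (10.3) / (1.49 × 10⁸)³
   = 1.65 × 10⁻² m/s²

1.65 × 10⁻² m/s²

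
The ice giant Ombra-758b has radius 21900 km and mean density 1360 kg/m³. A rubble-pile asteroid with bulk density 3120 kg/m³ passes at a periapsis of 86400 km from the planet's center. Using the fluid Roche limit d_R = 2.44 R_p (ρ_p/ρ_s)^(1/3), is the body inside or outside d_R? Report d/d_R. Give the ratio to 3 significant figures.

outside; d/d_R ≈ 2.13

d_R = 2.44 × (21900 km) × (1360/3120)^(1/3) = 40520 km
d/d_R = (86400) / (40520) = 2.13
Since d/d_R > 1, the body is outside the Roche limit.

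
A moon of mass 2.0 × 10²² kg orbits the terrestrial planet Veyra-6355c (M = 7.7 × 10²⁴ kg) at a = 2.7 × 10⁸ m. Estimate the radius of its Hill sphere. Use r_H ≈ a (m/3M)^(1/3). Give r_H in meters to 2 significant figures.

r_H ≈ a (m/3M)^(1/3)
    = (2.7 × 10⁸) × (2.0 × 10²² / (3 × 7.7 × 10²⁴))^(1/3)
    = 2.6 × 10⁷ m

2.6 × 10⁷ m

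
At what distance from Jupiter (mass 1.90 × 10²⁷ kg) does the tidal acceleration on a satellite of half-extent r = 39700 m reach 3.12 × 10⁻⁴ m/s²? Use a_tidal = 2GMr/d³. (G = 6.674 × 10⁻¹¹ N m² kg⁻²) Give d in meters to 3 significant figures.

2GMr/d³ = a_tidal  ⇒  d = (2GMr / a_tidal)^(1/3)
d = (2 × 6.674×10⁻¹¹ × (1.90 × 10²⁷) × (39700) / (3.12 × 10⁻⁴))^(1/3)
  = 3.18 × 10⁸ m

3.18 × 10⁸ m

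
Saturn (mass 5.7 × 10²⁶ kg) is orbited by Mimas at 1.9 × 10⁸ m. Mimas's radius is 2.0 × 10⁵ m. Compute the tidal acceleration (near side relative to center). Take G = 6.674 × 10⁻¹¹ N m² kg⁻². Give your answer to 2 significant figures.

Δa = 2GMr/d³
   = 2 × (6.674 × 10⁻¹¹) × (5.7 × 10²⁶) × (2.0 × 10⁵) / (1.9 × 10⁸)³
   = 2.2 × 10⁻³ m/s²

2.2 × 10⁻³ m/s²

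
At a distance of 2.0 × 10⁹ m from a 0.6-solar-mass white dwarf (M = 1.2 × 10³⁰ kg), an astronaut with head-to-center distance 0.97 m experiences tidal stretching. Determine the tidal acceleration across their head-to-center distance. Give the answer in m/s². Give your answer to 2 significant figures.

Since r ≪ d, expand the inverse-square field across one radius to get the leading 2GMr/d³ term.
a_tidal = 2GMr/d³
        = 2 × (6.674 × 10⁻¹¹) × (1.2 × 10³⁰) × (0.97) / (2.0 × 10⁹)³
        = 1.9 × 10⁻⁸ m/s²

1.9 × 10⁻⁸ m/s²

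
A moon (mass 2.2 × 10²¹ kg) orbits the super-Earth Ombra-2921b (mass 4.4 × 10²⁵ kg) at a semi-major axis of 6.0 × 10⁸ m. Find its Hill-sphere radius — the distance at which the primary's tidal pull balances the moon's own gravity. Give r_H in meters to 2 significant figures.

1.5 × 10⁷ m

r_H ≈ a (m/3M)^(1/3)
    = (6.0 × 10⁸) × (2.2 × 10²¹ / (3 × 4.4 × 10²⁵))^(1/3)
    = 1.5 × 10⁷ m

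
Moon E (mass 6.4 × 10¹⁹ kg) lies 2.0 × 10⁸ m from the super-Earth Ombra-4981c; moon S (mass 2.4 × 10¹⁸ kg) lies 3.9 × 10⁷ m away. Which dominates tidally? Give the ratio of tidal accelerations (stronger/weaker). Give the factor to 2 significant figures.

Moon S, by a factor of ≈ 5.1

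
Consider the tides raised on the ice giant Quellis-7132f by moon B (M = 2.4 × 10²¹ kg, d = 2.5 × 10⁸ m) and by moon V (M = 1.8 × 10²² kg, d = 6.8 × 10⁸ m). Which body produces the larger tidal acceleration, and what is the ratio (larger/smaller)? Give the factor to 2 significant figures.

Tidal acceleration ∝ M/d³, so compare M/d³ for each.
Moon B: (2.4 × 10²¹) / (2.5 × 10⁸)³ = 1.536 × 10⁻⁴
Moon V: (1.8 × 10²²) / (6.8 × 10⁸)³ = 5.725 × 10⁻⁵
Ratio (larger/smaller) = 2.7

Moon B, by a factor of ≈ 2.7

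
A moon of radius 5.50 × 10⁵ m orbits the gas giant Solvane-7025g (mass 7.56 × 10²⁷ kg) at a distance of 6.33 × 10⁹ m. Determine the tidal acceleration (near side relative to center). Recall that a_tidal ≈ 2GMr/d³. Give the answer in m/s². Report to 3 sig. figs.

Since r ≪ d, expand the inverse-square field across one radius to get the leading 2GMr/d³ term.
Δg = 2GMr/d³
   = 2 × (6.674 × 10⁻¹¹) × (7.56 × 10²⁷) × (5.50 × 10⁵) / (6.33 × 10⁹)³
   = 2.19 × 10⁻⁶ m/s²

2.19 × 10⁻⁶ m/s²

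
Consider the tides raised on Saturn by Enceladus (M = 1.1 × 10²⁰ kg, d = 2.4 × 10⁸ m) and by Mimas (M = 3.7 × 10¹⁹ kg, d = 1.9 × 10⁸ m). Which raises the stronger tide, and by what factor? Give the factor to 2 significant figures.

The tide-raising term goes as M/d³ (the gradient of a 1/d² field).
Enceladus: (1.1 × 10²⁰) / (2.4 × 10⁸)³ = 7.957 × 10⁻⁶
Mimas: (3.7 × 10¹⁹) / (1.9 × 10⁸)³ = 5.394 × 10⁻⁶
Ratio (larger/smaller) = 1.5

Enceladus, by a factor of ≈ 1.5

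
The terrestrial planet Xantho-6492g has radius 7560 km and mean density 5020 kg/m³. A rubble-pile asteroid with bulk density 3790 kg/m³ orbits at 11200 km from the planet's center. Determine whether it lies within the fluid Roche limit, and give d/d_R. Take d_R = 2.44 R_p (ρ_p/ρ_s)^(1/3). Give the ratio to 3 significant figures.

inside; d/d_R ≈ 0.553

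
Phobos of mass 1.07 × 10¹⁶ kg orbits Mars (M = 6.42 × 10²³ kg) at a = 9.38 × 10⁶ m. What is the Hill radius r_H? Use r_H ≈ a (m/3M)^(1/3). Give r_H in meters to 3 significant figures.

r_H ≈ a (m/3M)^(1/3)
    = (9.38 × 10⁶) × (1.07 × 10¹⁶ / (3 × 6.42 × 10²³))^(1/3)
    = 1.66 × 10⁴ m

1.66 × 10⁴ m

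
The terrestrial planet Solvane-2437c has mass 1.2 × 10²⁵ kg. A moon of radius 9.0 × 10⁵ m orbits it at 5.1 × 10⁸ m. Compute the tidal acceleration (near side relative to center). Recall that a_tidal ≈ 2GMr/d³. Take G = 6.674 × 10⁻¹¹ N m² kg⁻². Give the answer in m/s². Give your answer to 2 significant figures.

Since r ≪ d, expand the inverse-square field across one radius to get the leading 2GMr/d³ term.
a_tidal = 2GMr/d³
        = 2 × (6.674 × 10⁻¹¹) × (1.2 × 10²⁵) × (9.0 × 10⁵) / (5.1 × 10⁸)³
        = 1.1 × 10⁻⁵ m/s²

1.1 × 10⁻⁵ m/s²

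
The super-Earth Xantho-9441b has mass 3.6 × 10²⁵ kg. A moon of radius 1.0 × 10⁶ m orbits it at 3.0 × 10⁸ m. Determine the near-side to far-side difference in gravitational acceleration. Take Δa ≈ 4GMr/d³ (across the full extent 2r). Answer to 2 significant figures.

3.6 × 10⁻⁴ m/s²

Δa = 4GMr/d³
   = 4 × (6.674 × 10⁻¹¹) × (3.6 × 10²⁵) × (1.0 × 10⁶) / (3.0 × 10⁸)³
   = 3.6 × 10⁻⁴ m/s²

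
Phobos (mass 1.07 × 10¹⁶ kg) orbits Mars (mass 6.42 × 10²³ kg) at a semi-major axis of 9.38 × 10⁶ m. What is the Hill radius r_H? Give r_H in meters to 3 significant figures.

r_H ≈ a (m/3M)^(1/3)
    = (9.38 × 10⁶) × (1.07 × 10¹⁶ / (3 × 6.42 × 10²³))^(1/3)
    = 1.66 × 10⁴ m

1.66 × 10⁴ m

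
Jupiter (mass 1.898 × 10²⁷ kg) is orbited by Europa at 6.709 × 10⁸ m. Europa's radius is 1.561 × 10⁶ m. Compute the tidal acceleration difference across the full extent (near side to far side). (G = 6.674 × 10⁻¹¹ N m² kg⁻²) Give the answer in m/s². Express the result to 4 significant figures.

2.619 × 10⁻³ m/s²

Δg = 4GMr/d³
   = 4 × (6.674 × 10⁻¹¹) × (1.898 × 10²⁷) × (1.561 × 10⁶) / (6.709 × 10⁸)³
   = 2.619 × 10⁻³ m/s²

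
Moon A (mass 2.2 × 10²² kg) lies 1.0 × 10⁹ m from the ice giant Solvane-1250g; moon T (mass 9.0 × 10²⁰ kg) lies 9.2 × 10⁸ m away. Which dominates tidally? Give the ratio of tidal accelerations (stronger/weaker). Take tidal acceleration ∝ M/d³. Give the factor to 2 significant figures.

Moon A, by a factor of ≈ 19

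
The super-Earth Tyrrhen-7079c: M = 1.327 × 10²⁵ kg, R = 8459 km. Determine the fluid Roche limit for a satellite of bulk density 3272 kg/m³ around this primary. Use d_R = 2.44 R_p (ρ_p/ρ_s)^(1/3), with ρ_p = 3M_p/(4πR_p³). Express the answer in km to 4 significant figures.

24140 km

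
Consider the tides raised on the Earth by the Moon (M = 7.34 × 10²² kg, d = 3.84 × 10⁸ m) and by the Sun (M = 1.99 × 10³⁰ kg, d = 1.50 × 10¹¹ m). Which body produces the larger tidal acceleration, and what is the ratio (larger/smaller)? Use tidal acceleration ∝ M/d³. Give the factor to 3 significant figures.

Tidal stretch scales as M/d³; compute that for each body.
The Moon: (7.34 × 10²²) / (3.84 × 10⁸)³ = 1.296 × 10⁻³
The Sun: (1.99 × 10³⁰) / (1.50 × 10¹¹)³ = 5.896 × 10⁻⁴
Ratio (larger/smaller) = 2.20

The Moon, by a factor of ≈ 2.20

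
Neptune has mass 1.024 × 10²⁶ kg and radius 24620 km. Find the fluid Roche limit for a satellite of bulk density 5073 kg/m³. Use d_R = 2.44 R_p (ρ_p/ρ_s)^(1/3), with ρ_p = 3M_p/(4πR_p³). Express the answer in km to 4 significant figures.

41210 km

ρ_p = 3M_p/(4πR_p³) = 3 × (1.024 × 10²⁶) / (4π × (2.462 × 10⁷ m)³) = 1638 kg/m³
d_R = 2.44 × 24620 km × (1638/5073)^(1/3)
    = 41210 km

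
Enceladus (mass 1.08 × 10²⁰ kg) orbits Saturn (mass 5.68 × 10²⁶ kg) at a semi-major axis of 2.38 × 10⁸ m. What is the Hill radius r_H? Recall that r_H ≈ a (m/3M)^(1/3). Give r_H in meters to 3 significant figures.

9.49 × 10⁵ m

r_H ≈ a (m/3M)^(1/3)
    = (2.38 × 10⁸) × (1.08 × 10²⁰ / (3 × 5.68 × 10²⁶))^(1/3)
    = 9.49 × 10⁵ m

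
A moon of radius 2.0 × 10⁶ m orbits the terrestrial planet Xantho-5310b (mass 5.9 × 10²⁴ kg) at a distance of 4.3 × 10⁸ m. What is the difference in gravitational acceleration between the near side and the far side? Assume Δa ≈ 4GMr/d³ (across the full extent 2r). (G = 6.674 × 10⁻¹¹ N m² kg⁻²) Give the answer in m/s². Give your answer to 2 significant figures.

4.0 × 10⁻⁵ m/s²

Δa = 4GMr/d³
   = 4 × (6.674 × 10⁻¹¹) × (5.9 × 10²⁴) × (2.0 × 10⁶) / (4.3 × 10⁸)³
   = 4.0 × 10⁻⁵ m/s²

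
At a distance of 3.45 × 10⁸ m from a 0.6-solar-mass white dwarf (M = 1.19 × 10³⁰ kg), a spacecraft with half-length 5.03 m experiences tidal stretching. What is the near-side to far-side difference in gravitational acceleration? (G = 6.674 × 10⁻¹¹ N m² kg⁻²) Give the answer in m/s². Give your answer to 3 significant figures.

a_tidal = 4GMr/d³
        = 4 × (6.674 × 10⁻¹¹) × (1.19 × 10³⁰) × (5.03) / (3.45 × 10⁸)³
        = 3.89 × 10⁻⁵ m/s²

3.89 × 10⁻⁵ m/s²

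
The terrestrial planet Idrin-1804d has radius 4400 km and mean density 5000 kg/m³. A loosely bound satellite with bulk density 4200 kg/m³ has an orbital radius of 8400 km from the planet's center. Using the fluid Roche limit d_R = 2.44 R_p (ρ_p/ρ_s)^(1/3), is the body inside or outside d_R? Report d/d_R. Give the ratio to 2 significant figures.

d_R = 2.44 × (4400 km) × (5000/4200)^(1/3) = 11380 km
d/d_R = (8400) / (11380) = 0.74
Since d/d_R < 1, the body is inside the Roche limit.

inside; d/d_R ≈ 0.74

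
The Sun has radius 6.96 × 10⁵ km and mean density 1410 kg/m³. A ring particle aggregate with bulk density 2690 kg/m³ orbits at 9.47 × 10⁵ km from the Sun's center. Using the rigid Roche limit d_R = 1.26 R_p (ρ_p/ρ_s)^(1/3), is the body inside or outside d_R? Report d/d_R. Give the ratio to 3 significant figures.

d_R = 1.26 × (6.96 × 10⁵ km) × (1410/2690)^(1/3) = 7.071 × 10⁵ km
d/d_R = (9.47 × 10⁵) / (7.071 × 10⁵) = 1.34
Since d/d_R > 1, the body is outside the Roche limit.

outside; d/d_R ≈ 1.34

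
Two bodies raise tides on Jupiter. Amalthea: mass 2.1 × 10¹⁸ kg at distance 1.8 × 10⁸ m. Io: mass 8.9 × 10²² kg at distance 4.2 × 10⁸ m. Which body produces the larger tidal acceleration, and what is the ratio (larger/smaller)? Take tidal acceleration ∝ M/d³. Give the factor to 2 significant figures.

Io, by a factor of ≈ 3300

Compare M/d³ for the two perturbers:
Amalthea: (2.1 × 10¹⁸) / (1.8 × 10⁸)³ = 3.601 × 10⁻⁷
Io: (8.9 × 10²²) / (4.2 × 10⁸)³ = 1.201 × 10⁻³
Ratio (larger/smaller) = 3300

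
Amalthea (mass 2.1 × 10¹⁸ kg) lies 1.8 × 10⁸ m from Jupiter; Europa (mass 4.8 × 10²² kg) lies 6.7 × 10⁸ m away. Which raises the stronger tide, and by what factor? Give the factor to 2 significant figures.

Tidal acceleration ∝ M/d³, so compare M/d³ for each.
Amalthea: (2.1 × 10¹⁸) / (1.8 × 10⁸)³ = 3.601 × 10⁻⁷
Europa: (4.8 × 10²²) / (6.7 × 10⁸)³ = 1.596 × 10⁻⁴
Ratio (larger/smaller) = 440

Europa, by a factor of ≈ 440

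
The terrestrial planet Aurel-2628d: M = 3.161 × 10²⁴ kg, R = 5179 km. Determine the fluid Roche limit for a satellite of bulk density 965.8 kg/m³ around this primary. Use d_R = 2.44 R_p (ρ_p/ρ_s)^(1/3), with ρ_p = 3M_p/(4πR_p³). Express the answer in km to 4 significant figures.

22470 km

ρ_p = 3M_p/(4πR_p³) = 3 × (3.161 × 10²⁴) / (4π × (5.179 × 10⁶ m)³) = 5432 kg/m³
d_R = 2.44 × 5179 km × (5432/965.8)^(1/3)
    = 22470 km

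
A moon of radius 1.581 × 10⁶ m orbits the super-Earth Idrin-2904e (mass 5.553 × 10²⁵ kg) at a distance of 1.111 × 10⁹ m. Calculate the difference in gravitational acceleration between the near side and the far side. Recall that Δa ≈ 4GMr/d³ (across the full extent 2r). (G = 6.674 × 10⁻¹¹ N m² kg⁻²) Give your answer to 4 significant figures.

1.709 × 10⁻⁵ m/s²

Near-to-far spans 2r, so the tidal difference is twice the near-to-center value: 4GMr/d³.
Δa = 4GMr/d³
   = 4 × (6.674 × 10⁻¹¹) × (5.553 × 10²⁵) × (1.581 × 10⁶) / (1.111 × 10⁹)³
   = 1.709 × 10⁻⁵ m/s²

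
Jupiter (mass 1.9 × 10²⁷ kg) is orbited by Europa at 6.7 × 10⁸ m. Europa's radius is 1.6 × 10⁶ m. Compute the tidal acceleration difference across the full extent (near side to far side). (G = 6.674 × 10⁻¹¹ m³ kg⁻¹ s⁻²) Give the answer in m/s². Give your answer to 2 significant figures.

Δg = 4GMr/d³
   = 4 × (6.674 × 10⁻¹¹) × (1.9 × 10²⁷) × (1.6 × 10⁶) / (6.7 × 10⁸)³
   = 2.7 × 10⁻³ m/s²

2.7 × 10⁻³ m/s²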